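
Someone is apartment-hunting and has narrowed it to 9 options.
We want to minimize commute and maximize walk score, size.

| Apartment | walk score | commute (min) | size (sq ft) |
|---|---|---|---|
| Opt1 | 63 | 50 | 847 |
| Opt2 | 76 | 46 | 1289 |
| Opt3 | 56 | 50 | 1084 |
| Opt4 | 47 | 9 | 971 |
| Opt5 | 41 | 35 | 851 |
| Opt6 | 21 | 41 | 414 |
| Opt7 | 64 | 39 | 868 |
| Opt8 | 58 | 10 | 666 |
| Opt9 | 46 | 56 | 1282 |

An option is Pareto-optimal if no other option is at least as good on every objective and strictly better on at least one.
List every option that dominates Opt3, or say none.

Opt2

Opt2: walk score 76≥56, commute 46≤50, size 1289≥1084 — dominates Opt3.
Others (Opt1, Opt4, Opt5, Opt6, Opt7, Opt8, Opt9) are each worse than Opt3 on at least one objective.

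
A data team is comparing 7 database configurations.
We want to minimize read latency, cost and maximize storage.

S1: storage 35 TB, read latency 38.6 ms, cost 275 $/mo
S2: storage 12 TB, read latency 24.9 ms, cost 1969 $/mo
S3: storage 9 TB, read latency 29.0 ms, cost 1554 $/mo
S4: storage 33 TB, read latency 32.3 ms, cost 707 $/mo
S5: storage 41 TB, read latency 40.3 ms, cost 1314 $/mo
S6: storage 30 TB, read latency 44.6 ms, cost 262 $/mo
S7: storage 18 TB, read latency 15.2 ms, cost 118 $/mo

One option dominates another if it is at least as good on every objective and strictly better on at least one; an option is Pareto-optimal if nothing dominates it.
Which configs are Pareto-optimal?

S1, S4, S5, S6, S7

S1: not dominated.
S2: dominated by S7 (storage 18≥12, read latency 15.2≤24.9, cost 118≤1969).
S3: dominated by S7 (storage 18≥9, read latency 15.2≤29.0, cost 118≤1554).
S4: not dominated.
S5: not dominated (best storage).
S6: not dominated.
S7: not dominated (best read latency).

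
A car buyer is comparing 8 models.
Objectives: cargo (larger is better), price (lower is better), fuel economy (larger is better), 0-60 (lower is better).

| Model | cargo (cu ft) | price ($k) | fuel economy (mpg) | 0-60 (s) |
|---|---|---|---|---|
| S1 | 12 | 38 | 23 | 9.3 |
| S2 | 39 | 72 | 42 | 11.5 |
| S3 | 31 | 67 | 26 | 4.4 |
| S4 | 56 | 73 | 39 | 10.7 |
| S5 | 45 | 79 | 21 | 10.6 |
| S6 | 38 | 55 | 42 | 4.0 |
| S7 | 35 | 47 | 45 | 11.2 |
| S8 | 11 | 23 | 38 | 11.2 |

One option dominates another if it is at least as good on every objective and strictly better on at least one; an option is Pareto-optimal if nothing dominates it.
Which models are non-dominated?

S1, S2, S4, S5, S6, S7, S8

S1: not dominated.
S2: not dominated.
S3: dominated by S6 (cargo 38≥31, price 55≤67, fuel economy 42≥26, 0-60 4.0≤4.4).
S4: not dominated (best cargo).
S5: not dominated.
S6: not dominated (best 0-60).
S7: not dominated (best fuel economy).
S8: not dominated (best price).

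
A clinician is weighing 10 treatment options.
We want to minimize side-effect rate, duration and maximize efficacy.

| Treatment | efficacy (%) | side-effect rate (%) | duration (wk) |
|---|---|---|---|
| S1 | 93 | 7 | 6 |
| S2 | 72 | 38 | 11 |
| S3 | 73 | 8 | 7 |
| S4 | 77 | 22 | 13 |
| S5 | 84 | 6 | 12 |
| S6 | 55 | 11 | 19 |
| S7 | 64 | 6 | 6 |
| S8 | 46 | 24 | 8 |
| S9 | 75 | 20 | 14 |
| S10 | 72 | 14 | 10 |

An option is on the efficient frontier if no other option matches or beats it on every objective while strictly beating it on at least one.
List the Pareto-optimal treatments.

S1, S5, S7

S1: not dominated (best efficacy).
S2: dominated by S1 (efficacy 93≥72, side-effect rate 7≤38, duration 6≤11).
S3: dominated by S1 (efficacy 93≥73, side-effect rate 7≤8, duration 6≤7).
S4: dominated by S1 (efficacy 93≥77, side-effect rate 7≤22, duration 6≤13).
S5: not dominated.
S6: dominated by S1 (efficacy 93≥55, side-effect rate 7≤11, duration 6≤19).
S7: not dominated.
S8: dominated by S1 (efficacy 93≥46, side-effect rate 7≤24, duration 6≤8).
S9: dominated by S1 (efficacy 93≥75, side-effect rate 7≤20, duration 6≤14).
S10: dominated by S1 (efficacy 93≥72, side-effect rate 7≤14, duration 6≤10).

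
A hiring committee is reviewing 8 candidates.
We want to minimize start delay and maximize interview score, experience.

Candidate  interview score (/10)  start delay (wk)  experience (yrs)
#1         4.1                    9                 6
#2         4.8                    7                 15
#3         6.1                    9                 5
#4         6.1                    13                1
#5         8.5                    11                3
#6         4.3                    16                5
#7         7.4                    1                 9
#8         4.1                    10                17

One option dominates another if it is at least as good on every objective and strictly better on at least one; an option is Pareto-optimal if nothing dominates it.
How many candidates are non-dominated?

#1: dominated by #2 (interview score 4.8≥4.1, start delay 7≤9, experience 15≥6).
#2: not dominated.
#3: dominated by #7 (interview score 7.4≥6.1, start delay 1≤9, experience 9≥5).
#4: dominated by #3 (interview score 6.1≥6.1, start delay 9≤13, experience 5≥1).
#5: not dominated (best interview score).
#6: dominated by #2 (interview score 4.8≥4.3, start delay 7≤16, experience 15≥5).
#7: not dominated (best start delay).
#8: not dominated (best experience).
Pareto-optimal: #2, #5, #7, #8 → 4.

4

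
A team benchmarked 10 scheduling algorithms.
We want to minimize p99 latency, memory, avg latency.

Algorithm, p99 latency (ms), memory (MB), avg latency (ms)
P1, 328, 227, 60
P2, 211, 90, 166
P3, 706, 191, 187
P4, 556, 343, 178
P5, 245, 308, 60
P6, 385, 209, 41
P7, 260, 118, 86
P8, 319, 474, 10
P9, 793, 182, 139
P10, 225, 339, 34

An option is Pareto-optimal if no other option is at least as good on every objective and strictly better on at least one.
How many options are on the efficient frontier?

P1: not dominated.
P2: not dominated (best p99 latency).
P3: dominated by P2 (p99 latency 211≤706, memory 90≤191, avg latency 166≤187).
P4: dominated by P1 (p99 latency 328≤556, memory 227≤343, avg latency 60≤178).
P5: not dominated.
P6: not dominated.
P7: not dominated.
P8: not dominated (best avg latency).
P9: dominated by P7 (p99 latency 260≤793, memory 118≤182, avg latency 86≤139).
P10: not dominated.
Pareto-optimal: P1, P2, P5, P6, P7, P8, P10 → 7.

7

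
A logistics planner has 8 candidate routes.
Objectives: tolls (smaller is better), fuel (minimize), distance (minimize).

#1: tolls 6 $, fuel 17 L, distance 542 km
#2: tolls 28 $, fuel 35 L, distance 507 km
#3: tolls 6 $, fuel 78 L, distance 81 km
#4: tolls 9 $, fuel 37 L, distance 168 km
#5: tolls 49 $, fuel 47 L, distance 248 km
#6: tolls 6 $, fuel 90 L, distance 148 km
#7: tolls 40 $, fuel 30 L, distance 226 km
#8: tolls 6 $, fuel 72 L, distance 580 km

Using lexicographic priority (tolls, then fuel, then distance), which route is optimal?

#1

First minimize tolls: best is 6, kept {#1, #3, #6, #8}.
Then minimize fuel: best is 17, kept {#1}.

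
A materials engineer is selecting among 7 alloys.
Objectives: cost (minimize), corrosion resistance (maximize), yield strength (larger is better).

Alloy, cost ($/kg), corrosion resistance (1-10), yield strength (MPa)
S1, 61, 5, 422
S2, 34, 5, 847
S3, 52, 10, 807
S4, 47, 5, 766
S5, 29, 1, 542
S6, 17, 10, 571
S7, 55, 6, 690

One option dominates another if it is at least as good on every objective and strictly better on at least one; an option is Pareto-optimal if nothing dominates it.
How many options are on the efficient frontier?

S1: dominated by S2 (cost 34≤61, corrosion resistance 5≥5, yield strength 847≥422).
S2: not dominated (best yield strength).
S3: not dominated.
S4: dominated by S2 (cost 34≤47, corrosion resistance 5≥5, yield strength 847≥766).
S5: dominated by S6 (cost 17≤29, corrosion resistance 10≥1, yield strength 571≥542).
S6: not dominated (best cost).
S7: dominated by S3 (cost 52≤55, corrosion resistance 10≥6, yield strength 807≥690).
Pareto-optimal: S2, S3, S6 → 3.

3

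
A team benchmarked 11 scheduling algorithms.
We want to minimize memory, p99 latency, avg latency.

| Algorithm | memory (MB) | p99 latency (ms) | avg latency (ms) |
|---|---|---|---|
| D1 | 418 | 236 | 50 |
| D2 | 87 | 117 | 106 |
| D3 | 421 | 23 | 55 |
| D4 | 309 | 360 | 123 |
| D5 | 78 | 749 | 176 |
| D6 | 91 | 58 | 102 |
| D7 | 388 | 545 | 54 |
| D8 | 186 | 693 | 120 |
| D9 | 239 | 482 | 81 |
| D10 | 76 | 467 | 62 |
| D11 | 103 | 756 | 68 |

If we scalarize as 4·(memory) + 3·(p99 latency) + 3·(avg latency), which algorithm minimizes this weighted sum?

D6

D1: 4·418 + 3·236 + 3·50 = 2530
D2: 4·87 + 3·117 + 3·106 = 1017
D3: 4·421 + 3·23 + 3·55 = 1918
D4: 4·309 + 3·360 + 3·123 = 2685
D5: 4·78 + 3·749 + 3·176 = 3087
D6: 4·91 + 3·58 + 3·102 = 844
D7: 4·388 + 3·545 + 3·54 = 3349
D8: 4·186 + 3·693 + 3·120 = 3183
D9: 4·239 + 3·482 + 3·81 = 2645
D10: 4·76 + 3·467 + 3·62 = 1891
D11: 4·103 + 3·756 + 3·68 = 2884
Lowest: D6 at 844.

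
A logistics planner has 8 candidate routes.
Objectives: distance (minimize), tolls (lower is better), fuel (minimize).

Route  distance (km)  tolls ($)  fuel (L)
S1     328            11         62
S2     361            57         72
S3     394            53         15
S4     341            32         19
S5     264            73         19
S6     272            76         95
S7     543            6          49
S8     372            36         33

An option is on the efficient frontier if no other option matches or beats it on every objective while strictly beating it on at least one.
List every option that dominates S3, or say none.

S1: worse on fuel (62 vs 15).
S2: worse on tolls (57 vs 53).
S4: worse on fuel (19 vs 15).
S5: worse on tolls (73 vs 53).
S6: worse on tolls (76 vs 53).
S7: worse on distance (543 vs 394).
S8: worse on fuel (33 vs 15).
No option dominates S3.

none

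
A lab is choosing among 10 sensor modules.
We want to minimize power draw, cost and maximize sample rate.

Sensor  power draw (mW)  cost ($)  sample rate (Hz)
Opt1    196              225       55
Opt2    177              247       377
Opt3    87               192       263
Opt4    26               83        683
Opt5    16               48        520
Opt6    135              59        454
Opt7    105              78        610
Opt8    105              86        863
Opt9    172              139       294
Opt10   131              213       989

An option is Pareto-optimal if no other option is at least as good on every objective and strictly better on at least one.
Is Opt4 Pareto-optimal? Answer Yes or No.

Yes

Opt1: worse on power draw (196 vs 26).
Opt2: worse on power draw (177 vs 26).
Opt3: worse on power draw (87 vs 26).
Opt5: worse on sample rate (520 vs 683).
Opt6: worse on power draw (135 vs 26).
Opt7: worse on power draw (105 vs 26).
Opt8: worse on power draw (105 vs 26).
Opt9: worse on power draw (172 vs 26).
Opt10: worse on power draw (131 vs 26).
No option is at least as good as Opt4 on every objective and strictly better on one.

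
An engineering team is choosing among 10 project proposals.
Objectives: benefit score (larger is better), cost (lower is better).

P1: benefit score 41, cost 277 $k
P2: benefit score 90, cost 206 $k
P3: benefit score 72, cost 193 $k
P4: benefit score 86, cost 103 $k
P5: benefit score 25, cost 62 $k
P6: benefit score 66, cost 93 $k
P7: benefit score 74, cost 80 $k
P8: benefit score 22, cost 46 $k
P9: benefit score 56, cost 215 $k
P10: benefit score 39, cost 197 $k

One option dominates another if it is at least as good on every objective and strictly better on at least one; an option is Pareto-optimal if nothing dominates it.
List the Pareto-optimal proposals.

P2, P4, P5, P7, P8

P1: dominated by P2 (benefit score 90≥41, cost 206≤277).
P2: not dominated (best benefit score).
P3: dominated by P4 (benefit score 86≥72, cost 103≤193).
P4: not dominated.
P5: not dominated.
P6: dominated by P7 (benefit score 74≥66, cost 80≤93).
P7: not dominated.
P8: not dominated (best cost).
P9: dominated by P2 (benefit score 90≥56, cost 206≤215).
P10: dominated by P3 (benefit score 72≥39, cost 193≤197).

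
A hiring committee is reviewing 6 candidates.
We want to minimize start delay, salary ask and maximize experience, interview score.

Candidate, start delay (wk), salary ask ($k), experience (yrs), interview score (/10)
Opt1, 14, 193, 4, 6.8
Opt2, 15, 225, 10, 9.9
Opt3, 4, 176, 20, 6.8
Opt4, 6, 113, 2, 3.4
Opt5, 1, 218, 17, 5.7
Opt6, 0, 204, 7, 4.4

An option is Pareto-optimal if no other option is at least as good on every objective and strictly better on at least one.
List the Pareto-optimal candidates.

Opt2, Opt3, Opt4, Opt5, Opt6

Opt1: dominated by Opt3 (start delay 4≤14, salary ask 176≤193, experience 20≥4, interview score 6.8≥6.8).
Opt2: not dominated (best interview score).
Opt3: not dominated (best experience).
Opt4: not dominated (best salary ask).
Opt5: not dominated.
Opt6: not dominated (best start delay).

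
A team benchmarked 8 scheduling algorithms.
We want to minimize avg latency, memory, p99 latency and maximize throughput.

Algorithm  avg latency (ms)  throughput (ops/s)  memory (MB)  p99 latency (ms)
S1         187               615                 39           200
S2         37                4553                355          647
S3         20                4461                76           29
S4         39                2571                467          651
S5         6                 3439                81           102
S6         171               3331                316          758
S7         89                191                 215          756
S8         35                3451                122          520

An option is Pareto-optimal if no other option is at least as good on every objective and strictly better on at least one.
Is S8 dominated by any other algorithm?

Yes

S3 vs S8: avg latency 20≤35, throughput 4461≥3451, memory 76≤122, p99 latency 29≤520 — S3 is at least as good on every objective and strictly better on at least one, so S3 dominates S8.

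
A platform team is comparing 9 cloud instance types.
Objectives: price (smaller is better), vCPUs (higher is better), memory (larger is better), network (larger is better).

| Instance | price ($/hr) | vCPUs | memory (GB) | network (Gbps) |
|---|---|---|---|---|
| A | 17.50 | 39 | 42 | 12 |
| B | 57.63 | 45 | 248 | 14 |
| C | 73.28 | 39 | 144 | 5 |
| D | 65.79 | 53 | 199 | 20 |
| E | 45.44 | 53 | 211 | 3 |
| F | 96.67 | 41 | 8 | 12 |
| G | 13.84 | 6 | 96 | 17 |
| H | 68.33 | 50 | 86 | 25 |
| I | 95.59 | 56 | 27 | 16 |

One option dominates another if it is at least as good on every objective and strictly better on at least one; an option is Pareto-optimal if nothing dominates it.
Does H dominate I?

H vs I: H is worse on vCPUs (50 vs 56), so it does not dominate I.

No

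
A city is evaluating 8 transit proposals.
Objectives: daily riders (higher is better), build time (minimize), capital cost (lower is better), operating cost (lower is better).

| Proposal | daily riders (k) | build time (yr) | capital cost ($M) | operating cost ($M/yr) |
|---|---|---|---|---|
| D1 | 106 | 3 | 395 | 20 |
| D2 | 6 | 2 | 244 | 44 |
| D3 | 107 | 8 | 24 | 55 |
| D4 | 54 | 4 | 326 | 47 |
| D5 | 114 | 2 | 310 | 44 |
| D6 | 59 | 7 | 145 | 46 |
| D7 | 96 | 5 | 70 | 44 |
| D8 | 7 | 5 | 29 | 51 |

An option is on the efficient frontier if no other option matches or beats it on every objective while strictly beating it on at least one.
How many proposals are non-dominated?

D1: not dominated (best operating cost).
D2: not dominated.
D3: not dominated (best capital cost).
D4: dominated by D5 (daily riders 114≥54, build time 2≤4, capital cost 310≤326, operating cost 44≤47).
D5: not dominated (best daily riders).
D6: dominated by D7 (daily riders 96≥59, build time 5≤7, capital cost 70≤145, operating cost 44≤46).
D7: not dominated.
D8: not dominated.
Pareto-optimal: D1, D2, D3, D5, D7, D8 → 6.

6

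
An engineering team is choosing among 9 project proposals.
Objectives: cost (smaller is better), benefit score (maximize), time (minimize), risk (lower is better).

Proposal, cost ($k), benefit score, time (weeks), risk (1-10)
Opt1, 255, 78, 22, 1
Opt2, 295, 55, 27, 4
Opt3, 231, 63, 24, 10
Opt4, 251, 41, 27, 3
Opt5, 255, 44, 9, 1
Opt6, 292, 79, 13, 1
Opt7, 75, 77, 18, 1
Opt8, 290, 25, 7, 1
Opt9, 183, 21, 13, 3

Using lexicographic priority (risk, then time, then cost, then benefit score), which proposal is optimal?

First minimize risk: best is 1, kept {Opt1, Opt5, Opt6, Opt7, Opt8}.
Then minimize time: best is 7, kept {Opt8}.

Opt8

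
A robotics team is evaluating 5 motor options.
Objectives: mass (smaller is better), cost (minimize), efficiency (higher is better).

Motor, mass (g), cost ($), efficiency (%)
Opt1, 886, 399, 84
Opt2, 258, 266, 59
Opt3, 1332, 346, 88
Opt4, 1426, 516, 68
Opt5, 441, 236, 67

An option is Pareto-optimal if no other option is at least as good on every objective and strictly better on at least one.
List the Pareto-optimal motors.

Opt1: not dominated.
Opt2: not dominated (best mass).
Opt3: not dominated (best efficiency).
Opt4: dominated by Opt1 (mass 886≤1426, cost 399≤516, efficiency 84≥68).
Opt5: not dominated (best cost).

Opt1, Opt2, Opt3, Opt5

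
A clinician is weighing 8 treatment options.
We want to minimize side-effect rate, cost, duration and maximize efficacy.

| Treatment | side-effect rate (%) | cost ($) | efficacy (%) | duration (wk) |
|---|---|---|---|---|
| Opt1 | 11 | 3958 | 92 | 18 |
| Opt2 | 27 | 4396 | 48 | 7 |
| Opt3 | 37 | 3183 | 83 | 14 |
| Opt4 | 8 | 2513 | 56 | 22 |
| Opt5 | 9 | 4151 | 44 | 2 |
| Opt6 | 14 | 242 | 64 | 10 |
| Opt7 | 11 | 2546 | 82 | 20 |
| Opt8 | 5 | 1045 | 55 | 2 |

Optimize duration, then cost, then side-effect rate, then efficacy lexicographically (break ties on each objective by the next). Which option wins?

First minimize duration: best is 2, kept {Opt5, Opt8}.
Then minimize cost: best is 1045, kept {Opt8}.

Opt8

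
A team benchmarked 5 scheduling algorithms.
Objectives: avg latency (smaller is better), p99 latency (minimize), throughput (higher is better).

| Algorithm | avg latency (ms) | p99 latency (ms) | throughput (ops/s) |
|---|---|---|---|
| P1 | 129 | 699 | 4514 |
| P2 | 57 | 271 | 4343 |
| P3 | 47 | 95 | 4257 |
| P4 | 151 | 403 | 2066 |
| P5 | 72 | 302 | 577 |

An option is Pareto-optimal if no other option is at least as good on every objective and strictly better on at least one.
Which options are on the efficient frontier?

P1: not dominated (best throughput).
P2: not dominated.
P3: not dominated (best avg latency).
P4: dominated by P2 (avg latency 57≤151, p99 latency 271≤403, throughput 4343≥2066).
P5: dominated by P2 (avg latency 57≤72, p99 latency 271≤302, throughput 4343≥577).

P1, P2, P3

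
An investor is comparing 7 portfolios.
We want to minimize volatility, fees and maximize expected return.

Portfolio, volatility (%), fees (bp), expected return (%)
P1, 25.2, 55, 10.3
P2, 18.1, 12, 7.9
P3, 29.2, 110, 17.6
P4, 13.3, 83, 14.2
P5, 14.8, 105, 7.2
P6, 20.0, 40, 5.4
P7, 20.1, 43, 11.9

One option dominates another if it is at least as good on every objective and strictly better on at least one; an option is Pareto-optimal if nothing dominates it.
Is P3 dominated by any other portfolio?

No

P1: worse on expected return (10.3 vs 17.6).
P2: worse on expected return (7.9 vs 17.6).
P4: worse on expected return (14.2 vs 17.6).
P5: worse on expected return (7.2 vs 17.6).
P6: worse on expected return (5.4 vs 17.6).
P7: worse on expected return (11.9 vs 17.6).
No option is at least as good as P3 on every objective and strictly better on one.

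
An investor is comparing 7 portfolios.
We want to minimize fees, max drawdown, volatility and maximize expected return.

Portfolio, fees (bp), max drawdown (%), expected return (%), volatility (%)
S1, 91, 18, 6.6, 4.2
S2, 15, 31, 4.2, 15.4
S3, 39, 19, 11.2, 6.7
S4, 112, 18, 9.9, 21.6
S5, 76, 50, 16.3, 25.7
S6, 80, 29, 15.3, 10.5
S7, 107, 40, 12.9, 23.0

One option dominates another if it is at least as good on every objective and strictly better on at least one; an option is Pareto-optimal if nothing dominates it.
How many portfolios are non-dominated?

6

S1: not dominated (best volatility).
S2: not dominated (best fees).
S3: not dominated.
S4: not dominated.
S5: not dominated (best expected return).
S6: not dominated.
S7: dominated by S6 (fees 80≤107, max drawdown 29≤40, expected return 15.3≥12.9, volatility 10.5≤23.0).
Pareto-optimal: S1, S2, S3, S4, S5, S6 → 6.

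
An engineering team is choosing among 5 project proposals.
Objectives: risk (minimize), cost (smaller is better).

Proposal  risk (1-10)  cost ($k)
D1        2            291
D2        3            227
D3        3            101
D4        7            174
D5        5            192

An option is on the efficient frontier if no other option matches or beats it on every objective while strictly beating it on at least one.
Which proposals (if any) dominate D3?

D1: worse on cost (291 vs 101).
D2: worse on cost (227 vs 101).
D4: worse on risk (7 vs 3).
D5: worse on risk (5 vs 3).
No option dominates D3.

none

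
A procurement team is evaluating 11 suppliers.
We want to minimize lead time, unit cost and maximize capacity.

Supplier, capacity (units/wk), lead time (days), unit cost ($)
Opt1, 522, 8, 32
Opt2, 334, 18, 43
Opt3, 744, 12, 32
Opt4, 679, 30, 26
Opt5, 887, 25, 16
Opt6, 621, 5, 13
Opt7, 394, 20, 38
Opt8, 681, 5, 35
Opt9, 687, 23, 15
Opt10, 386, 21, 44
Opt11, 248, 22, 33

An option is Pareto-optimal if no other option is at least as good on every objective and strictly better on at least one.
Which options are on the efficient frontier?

Opt3, Opt5, Opt6, Opt8, Opt9

Opt1: dominated by Opt6 (capacity 621≥522, lead time 5≤8, unit cost 13≤32).
Opt2: dominated by Opt1 (capacity 522≥334, lead time 8≤18, unit cost 32≤43).
Opt3: not dominated.
Opt4: dominated by Opt5 (capacity 887≥679, lead time 25≤30, unit cost 16≤26).
Opt5: not dominated (best capacity).
Opt6: not dominated (best unit cost).
Opt7: dominated by Opt1 (capacity 522≥394, lead time 8≤20, unit cost 32≤38).
Opt8: not dominated.
Opt9: not dominated.
Opt10: dominated by Opt1 (capacity 522≥386, lead time 8≤21, unit cost 32≤44).
Opt11: dominated by Opt1 (capacity 522≥248, lead time 8≤22, unit cost 32≤33).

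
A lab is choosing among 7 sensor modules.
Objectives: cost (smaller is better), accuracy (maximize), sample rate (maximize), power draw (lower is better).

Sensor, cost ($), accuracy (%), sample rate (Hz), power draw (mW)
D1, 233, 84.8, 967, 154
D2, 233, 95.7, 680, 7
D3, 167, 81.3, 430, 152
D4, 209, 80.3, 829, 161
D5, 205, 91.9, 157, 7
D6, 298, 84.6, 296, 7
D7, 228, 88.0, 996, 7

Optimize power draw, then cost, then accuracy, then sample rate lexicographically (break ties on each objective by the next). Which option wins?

D5

First minimize power draw: best is 7, kept {D2, D5, D6, D7}.
Then minimize cost: best is 205, kept {D5}.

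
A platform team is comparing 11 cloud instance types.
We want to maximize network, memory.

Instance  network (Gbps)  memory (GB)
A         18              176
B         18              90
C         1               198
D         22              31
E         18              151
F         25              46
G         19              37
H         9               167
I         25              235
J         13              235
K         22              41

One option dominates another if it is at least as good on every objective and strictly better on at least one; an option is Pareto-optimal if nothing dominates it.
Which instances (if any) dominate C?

I: network 25≥1, memory 235≥198 — dominates C.
J: network 13≥1, memory 235≥198 — dominates C.
Others (A, B, D, E, F, G, H, K) are each worse than C on at least one objective.

I, J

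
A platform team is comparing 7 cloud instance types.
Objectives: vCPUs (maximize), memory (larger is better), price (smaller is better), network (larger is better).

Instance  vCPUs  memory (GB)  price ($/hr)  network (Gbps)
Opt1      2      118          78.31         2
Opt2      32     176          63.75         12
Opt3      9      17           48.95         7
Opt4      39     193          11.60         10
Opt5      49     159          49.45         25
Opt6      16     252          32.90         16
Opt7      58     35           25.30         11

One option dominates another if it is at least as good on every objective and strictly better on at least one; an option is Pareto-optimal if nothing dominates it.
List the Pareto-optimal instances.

Opt1: dominated by Opt2 (vCPUs 32≥2, memory 176≥118, price 63.75≤78.31, network 12≥2).
Opt2: not dominated.
Opt3: dominated by Opt4 (vCPUs 39≥9, memory 193≥17, price 11.60≤48.95, network 10≥7).
Opt4: not dominated (best price).
Opt5: not dominated (best network).
Opt6: not dominated (best memory).
Opt7: not dominated (best vCPUs).

Opt2, Opt4, Opt5, Opt6, Opt7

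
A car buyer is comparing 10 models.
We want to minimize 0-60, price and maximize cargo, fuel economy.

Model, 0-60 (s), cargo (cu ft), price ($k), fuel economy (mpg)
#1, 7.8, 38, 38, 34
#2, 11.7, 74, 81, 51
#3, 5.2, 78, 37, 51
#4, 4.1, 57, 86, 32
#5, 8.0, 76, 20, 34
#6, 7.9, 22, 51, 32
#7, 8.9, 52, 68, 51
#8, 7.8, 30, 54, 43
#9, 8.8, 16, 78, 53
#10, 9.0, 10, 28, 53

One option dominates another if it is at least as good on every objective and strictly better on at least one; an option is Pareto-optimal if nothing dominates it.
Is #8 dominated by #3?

#3 vs #8: 0-60 5.2≤7.8, cargo 78≥30, price 37≤54, fuel economy 51≥43 — #3 is at least as good on every objective with at least one strict improvement.

Yes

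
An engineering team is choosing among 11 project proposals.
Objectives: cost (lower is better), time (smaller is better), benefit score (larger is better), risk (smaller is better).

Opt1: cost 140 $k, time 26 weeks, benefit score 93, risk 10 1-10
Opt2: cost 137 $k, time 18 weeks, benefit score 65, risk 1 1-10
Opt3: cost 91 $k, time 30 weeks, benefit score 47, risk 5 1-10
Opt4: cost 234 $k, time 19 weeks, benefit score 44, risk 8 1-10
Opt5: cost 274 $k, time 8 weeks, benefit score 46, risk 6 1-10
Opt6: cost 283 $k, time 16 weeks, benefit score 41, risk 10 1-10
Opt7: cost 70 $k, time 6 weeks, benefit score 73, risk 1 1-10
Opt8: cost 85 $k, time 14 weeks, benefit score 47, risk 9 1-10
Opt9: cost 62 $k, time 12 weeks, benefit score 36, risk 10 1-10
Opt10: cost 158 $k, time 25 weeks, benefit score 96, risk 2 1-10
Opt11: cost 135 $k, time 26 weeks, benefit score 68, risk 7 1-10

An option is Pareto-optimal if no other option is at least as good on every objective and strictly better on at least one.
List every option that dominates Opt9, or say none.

none

Opt1: worse on cost (140 vs 62).
Opt2: worse on cost (137 vs 62).
Opt3: worse on cost (91 vs 62).
Opt4: worse on cost (234 vs 62).
Opt5: worse on cost (274 vs 62).
Opt6: worse on cost (283 vs 62).
Opt7: worse on cost (70 vs 62).
Opt8: worse on cost (85 vs 62).
Opt10: worse on cost (158 vs 62).
Opt11: worse on cost (135 vs 62).
No option dominates Opt9.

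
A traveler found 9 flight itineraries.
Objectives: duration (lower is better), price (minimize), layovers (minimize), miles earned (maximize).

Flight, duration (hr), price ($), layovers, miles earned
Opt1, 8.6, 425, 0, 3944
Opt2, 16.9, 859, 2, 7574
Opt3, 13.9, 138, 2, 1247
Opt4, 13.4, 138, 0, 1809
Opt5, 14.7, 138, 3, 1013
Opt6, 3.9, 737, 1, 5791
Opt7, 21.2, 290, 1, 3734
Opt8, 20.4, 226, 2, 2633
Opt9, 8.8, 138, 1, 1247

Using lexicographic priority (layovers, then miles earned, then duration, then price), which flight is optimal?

First minimize layovers: best is 0, kept {Opt1, Opt4}.
Then maximize miles earned: best is 3944, kept {Opt1}.

Opt1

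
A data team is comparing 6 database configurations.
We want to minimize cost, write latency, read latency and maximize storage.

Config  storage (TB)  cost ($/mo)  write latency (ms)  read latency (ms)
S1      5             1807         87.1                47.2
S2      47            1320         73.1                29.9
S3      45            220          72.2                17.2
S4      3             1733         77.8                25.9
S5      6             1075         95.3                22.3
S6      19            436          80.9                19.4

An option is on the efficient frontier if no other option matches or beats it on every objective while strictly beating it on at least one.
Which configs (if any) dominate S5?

S3, S6

S3: storage 45≥6, cost 220≤1075, write latency 72.2≤95.3, read latency 17.2≤22.3 — dominates S5.
S6: storage 19≥6, cost 436≤1075, write latency 80.9≤95.3, read latency 19.4≤22.3 — dominates S5.
Others (S1, S2, S4) are each worse than S5 on at least one objective.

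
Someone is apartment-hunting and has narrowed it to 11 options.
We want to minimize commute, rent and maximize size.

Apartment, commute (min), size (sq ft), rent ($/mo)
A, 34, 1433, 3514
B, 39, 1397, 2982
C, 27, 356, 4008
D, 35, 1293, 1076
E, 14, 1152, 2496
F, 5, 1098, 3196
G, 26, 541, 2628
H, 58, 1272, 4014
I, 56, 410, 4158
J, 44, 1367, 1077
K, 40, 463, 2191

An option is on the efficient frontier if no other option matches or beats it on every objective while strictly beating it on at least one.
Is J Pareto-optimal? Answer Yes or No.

A: worse on rent (3514 vs 1077).
B: worse on rent (2982 vs 1077).
C: worse on size (356 vs 1367).
D: worse on size (1293 vs 1367).
E: worse on size (1152 vs 1367).
F: worse on size (1098 vs 1367).
G: worse on size (541 vs 1367).
H: worse on commute (58 vs 44).
I: worse on commute (56 vs 44).
K: worse on size (463 vs 1367).
No option is at least as good as J on every objective and strictly better on one.

Yes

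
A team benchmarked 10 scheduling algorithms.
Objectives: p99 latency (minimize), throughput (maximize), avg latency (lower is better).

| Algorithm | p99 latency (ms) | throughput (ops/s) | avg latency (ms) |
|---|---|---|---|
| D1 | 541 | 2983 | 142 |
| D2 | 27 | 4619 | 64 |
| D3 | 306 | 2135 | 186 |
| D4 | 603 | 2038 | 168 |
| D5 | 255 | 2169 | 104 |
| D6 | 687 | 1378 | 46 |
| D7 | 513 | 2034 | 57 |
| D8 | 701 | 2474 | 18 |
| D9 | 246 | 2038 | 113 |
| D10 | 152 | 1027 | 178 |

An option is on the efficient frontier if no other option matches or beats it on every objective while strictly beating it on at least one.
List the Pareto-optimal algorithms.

D1: dominated by D2 (p99 latency 27≤541, throughput 4619≥2983, avg latency 64≤142).
D2: not dominated (best p99 latency).
D3: dominated by D2 (p99 latency 27≤306, throughput 4619≥2135, avg latency 64≤186).
D4: dominated by D1 (p99 latency 541≤603, throughput 2983≥2038, avg latency 142≤168).
D5: dominated by D2 (p99 latency 27≤255, throughput 4619≥2169, avg latency 64≤104).
D6: not dominated.
D7: not dominated.
D8: not dominated (best avg latency).
D9: dominated by D2 (p99 latency 27≤246, throughput 4619≥2038, avg latency 64≤113).
D10: dominated by D2 (p99 latency 27≤152, throughput 4619≥1027, avg latency 64≤178).

D2, D6, D7, D8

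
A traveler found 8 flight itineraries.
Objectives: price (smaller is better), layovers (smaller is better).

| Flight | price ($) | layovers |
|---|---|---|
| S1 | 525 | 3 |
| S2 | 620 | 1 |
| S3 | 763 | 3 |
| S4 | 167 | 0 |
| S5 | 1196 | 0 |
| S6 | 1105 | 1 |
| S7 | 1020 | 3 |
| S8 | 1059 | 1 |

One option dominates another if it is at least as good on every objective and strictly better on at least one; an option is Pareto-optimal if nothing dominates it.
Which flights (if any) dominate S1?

S4

S4: price 167≤525, layovers 0≤3 — dominates S1.
Others (S2, S3, S5, S6, S7, S8) are each worse than S1 on at least one objective.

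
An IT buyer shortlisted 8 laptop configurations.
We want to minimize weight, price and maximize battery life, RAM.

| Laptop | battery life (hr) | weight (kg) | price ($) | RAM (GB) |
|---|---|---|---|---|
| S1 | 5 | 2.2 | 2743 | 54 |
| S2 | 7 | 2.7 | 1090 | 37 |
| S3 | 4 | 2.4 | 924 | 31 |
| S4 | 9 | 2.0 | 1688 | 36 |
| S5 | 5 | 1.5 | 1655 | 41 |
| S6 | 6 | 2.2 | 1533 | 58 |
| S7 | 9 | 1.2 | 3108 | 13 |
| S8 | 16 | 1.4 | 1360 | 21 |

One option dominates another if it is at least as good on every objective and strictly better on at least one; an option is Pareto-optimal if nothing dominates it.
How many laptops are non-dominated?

S1: dominated by S6 (battery life 6≥5, weight 2.2≤2.2, price 1533≤2743, RAM 58≥54).
S2: not dominated.
S3: not dominated (best price).
S4: not dominated.
S5: not dominated.
S6: not dominated (best RAM).
S7: not dominated (best weight).
S8: not dominated (best battery life).
Pareto-optimal: S2, S3, S4, S5, S6, S7, S8 → 7.

7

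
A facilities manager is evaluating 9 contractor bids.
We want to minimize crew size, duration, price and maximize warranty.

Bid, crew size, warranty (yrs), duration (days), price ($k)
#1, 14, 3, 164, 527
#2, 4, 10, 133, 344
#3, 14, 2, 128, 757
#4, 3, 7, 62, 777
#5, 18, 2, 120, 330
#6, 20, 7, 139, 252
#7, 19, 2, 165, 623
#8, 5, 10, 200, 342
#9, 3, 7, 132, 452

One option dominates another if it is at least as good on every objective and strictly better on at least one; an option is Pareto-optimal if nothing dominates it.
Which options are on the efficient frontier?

#2, #3, #4, #5, #6, #8, #9

#1: dominated by #2 (crew size 4≤14, warranty 10≥3, duration 133≤164, price 344≤527).
#2: not dominated.
#3: not dominated.
#4: not dominated (best duration).
#5: not dominated.
#6: not dominated (best price).
#7: dominated by #1 (crew size 14≤19, warranty 3≥2, duration 164≤165, price 527≤623).
#8: not dominated.
#9: not dominated.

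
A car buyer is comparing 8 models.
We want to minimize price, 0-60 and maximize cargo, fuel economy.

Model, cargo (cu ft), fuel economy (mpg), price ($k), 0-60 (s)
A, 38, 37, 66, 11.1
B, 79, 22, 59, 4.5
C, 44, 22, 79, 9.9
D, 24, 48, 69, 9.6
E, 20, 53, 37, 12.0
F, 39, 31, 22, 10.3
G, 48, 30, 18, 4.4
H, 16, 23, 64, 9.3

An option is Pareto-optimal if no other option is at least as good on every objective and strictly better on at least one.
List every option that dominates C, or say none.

B, G

B: cargo 79≥44, fuel economy 22≥22, price 59≤79, 0-60 4.5≤9.9 — dominates C.
G: cargo 48≥44, fuel economy 30≥22, price 18≤79, 0-60 4.4≤9.9 — dominates C.
Others (A, D, E, F, H) are each worse than C on at least one objective.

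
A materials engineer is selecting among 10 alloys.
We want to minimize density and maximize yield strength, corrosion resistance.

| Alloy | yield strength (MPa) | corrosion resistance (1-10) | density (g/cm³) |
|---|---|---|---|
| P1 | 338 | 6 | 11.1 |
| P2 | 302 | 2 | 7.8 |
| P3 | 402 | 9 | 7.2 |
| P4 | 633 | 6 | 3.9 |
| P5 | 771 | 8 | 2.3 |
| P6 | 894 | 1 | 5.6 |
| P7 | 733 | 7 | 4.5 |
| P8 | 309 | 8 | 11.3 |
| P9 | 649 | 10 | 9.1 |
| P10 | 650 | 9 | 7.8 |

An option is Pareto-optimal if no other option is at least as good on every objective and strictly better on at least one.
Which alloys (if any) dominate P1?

P3, P4, P5, P7, P9, P10

P3: yield strength 402≥338, corrosion resistance 9≥6, density 7.2≤11.1 — dominates P1.
P4: yield strength 633≥338, corrosion resistance 6≥6, density 3.9≤11.1 — dominates P1.
P5: yield strength 771≥338, corrosion resistance 8≥6, density 2.3≤11.1 — dominates P1.
P7: yield strength 733≥338, corrosion resistance 7≥6, density 4.5≤11.1 — dominates P1.
P9: yield strength 649≥338, corrosion resistance 10≥6, density 9.1≤11.1 — dominates P1.
P10: yield strength 650≥338, corrosion resistance 9≥6, density 7.8≤11.1 — dominates P1.
Others (P2, P6, P8) are each worse than P1 on at least one objective.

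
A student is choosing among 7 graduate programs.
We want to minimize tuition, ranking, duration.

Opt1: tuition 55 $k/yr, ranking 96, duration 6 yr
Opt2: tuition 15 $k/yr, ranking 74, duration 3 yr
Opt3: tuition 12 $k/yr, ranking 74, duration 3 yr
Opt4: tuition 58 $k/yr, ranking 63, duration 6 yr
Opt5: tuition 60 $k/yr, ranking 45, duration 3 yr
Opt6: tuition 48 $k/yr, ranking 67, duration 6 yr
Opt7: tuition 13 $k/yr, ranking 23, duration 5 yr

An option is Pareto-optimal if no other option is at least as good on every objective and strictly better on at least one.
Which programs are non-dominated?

Opt1: dominated by Opt2 (tuition 15≤55, ranking 74≤96, duration 3≤6).
Opt2: dominated by Opt3 (tuition 12≤15, ranking 74≤74, duration 3≤3).
Opt3: not dominated (best tuition).
Opt4: dominated by Opt7 (tuition 13≤58, ranking 23≤63, duration 5≤6).
Opt5: not dominated.
Opt6: dominated by Opt7 (tuition 13≤48, ranking 23≤67, duration 5≤6).
Opt7: not dominated (best ranking).

Opt3, Opt5, Opt7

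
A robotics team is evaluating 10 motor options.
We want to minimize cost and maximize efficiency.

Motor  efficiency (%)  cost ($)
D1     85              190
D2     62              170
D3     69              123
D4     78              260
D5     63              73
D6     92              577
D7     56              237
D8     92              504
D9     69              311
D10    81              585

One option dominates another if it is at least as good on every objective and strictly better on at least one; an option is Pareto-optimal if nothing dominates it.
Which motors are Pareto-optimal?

D1: not dominated.
D2: dominated by D3 (efficiency 69≥62, cost 123≤170).
D3: not dominated.
D4: dominated by D1 (efficiency 85≥78, cost 190≤260).
D5: not dominated (best cost).
D6: dominated by D8 (efficiency 92≥92, cost 504≤577).
D7: dominated by D1 (efficiency 85≥56, cost 190≤237).
D8: not dominated.
D9: dominated by D1 (efficiency 85≥69, cost 190≤311).
D10: dominated by D1 (efficiency 85≥81, cost 190≤585).

D1, D3, D5, D8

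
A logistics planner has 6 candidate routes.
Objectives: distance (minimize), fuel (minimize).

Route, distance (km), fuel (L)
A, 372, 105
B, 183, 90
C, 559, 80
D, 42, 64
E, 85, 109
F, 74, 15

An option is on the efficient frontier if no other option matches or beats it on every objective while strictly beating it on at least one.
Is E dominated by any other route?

D vs E: distance 42≤85, fuel 64≤109 — D is at least as good on every objective and strictly better on at least one, so D dominates E.

Yes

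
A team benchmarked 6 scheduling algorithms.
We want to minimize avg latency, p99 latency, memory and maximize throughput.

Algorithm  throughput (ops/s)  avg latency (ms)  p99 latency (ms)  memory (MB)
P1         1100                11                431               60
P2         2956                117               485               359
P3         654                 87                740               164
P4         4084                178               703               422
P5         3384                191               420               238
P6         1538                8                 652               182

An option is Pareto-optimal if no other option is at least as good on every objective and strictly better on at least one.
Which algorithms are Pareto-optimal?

P1, P2, P4, P5, P6

P1: not dominated (best memory).
P2: not dominated.
P3: dominated by P1 (throughput 1100≥654, avg latency 11≤87, p99 latency 431≤740, memory 60≤164).
P4: not dominated (best throughput).
P5: not dominated (best p99 latency).
P6: not dominated (best avg latency).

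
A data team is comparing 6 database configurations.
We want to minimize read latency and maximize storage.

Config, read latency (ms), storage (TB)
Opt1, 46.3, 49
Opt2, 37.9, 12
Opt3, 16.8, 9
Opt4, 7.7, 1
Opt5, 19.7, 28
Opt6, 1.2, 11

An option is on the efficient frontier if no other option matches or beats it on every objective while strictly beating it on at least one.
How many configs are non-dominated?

3

Opt1: not dominated (best storage).
Opt2: dominated by Opt5 (read latency 19.7≤37.9, storage 28≥12).
Opt3: dominated by Opt6 (read latency 1.2≤16.8, storage 11≥9).
Opt4: dominated by Opt6 (read latency 1.2≤7.7, storage 11≥1).
Opt5: not dominated.
Opt6: not dominated (best read latency).
Pareto-optimal: Opt1, Opt5, Opt6 → 3.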